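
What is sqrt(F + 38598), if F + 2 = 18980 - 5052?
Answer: 6*sqrt(1459) ≈ 229.18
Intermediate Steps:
F = 13926 (F = -2 + (18980 - 5052) = -2 + 13928 = 13926)
sqrt(F + 38598) = sqrt(13926 + 38598) = sqrt(52524) = 6*sqrt(1459)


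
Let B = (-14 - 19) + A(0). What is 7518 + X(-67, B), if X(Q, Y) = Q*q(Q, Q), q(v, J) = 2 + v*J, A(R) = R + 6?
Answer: -293379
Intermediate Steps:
A(R) = 6 + R
B = -27 (B = (-14 - 19) + (6 + 0) = -33 + 6 = -27)
q(v, J) = 2 + J*v
X(Q, Y) = Q*(2 + Q**2) (X(Q, Y) = Q*(2 + Q*Q) = Q*(2 + Q**2))
7518 + X(-67, B) = 7518 - 67*(2 + (-67)**2) = 7518 - 67*(2 + 4489) = 7518 - 67*4491 = 7518 - 300897 = -293379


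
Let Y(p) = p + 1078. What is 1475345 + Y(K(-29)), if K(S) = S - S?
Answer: 1476423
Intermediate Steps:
K(S) = 0
Y(p) = 1078 + p
1475345 + Y(K(-29)) = 1475345 + (1078 + 0) = 1475345 + 1078 = 1476423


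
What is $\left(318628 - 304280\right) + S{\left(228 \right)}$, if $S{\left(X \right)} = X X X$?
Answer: $11866700$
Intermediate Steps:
$S{\left(X \right)} = X^{3}$ ($S{\left(X \right)} = X^{2} X = X^{3}$)
$\left(318628 - 304280\right) + S{\left(228 \right)} = \left(318628 - 304280\right) + 228^{3} = 14348 + 11852352 = 11866700$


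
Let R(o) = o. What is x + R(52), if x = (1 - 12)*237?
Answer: -2555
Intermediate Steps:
x = -2607 (x = -11*237 = -2607)
x + R(52) = -2607 + 52 = -2555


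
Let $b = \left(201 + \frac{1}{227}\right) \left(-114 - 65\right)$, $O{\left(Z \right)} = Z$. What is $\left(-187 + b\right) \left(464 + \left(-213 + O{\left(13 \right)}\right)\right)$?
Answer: $- \frac{2167403304}{227} \approx -9.548 \cdot 10^{6}$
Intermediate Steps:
$b = - \frac{8167412}{227}$ ($b = \left(201 + \frac{1}{227}\right) \left(-179\right) = \frac{45628}{227} \left(-179\right) = - \frac{8167412}{227} \approx -35980.0$)
$\left(-187 + b\right) \left(464 + \left(-213 + O{\left(13 \right)}\right)\right) = \left(-187 - \frac{8167412}{227}\right) \left(464 + \left(-213 + 13\right)\right) = - \frac{8209861 \left(464 - 200\right)}{227} = \left(- \frac{8209861}{227}\right) 264 = - \frac{2167403304}{227}$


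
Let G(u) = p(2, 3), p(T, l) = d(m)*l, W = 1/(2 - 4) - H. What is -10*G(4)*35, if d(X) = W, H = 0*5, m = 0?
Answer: 525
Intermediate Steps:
H = 0
W = -½ (W = 1/(2 - 4) - 1*0 = 1/(-2) + 0 = -½ + 0 = -½ ≈ -0.50000)
d(X) = -½
p(T, l) = -l/2
G(u) = -3/2 (G(u) = -½*3 = -3/2)
-10*G(4)*35 = -10*(-3/2)*35 = 15*35 = 525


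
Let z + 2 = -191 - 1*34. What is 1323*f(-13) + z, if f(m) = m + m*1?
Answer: -34625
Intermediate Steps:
z = -227 (z = -2 + (-191 - 1*34) = -2 + (-191 - 34) = -2 - 225 = -227)
f(m) = 2*m (f(m) = m + m = 2*m)
1323*f(-13) + z = 1323*(2*(-13)) - 227 = 1323*(-26) - 227 = -34398 - 227 = -34625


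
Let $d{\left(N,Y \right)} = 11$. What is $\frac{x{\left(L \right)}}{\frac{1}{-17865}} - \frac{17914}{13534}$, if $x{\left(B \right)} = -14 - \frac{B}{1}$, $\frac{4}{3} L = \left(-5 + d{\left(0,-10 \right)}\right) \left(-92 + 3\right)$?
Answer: $- \frac{93449885629}{13534} \approx -6.9048 \cdot 10^{6}$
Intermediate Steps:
$L = - \frac{801}{2}$ ($L = \frac{3 \left(-5 + 11\right) \left(-92 + 3\right)}{4} = \frac{3 \cdot 6 \left(-89\right)}{4} = \frac{3}{4} \left(-534\right) = - \frac{801}{2} \approx -400.5$)
$x{\left(B \right)} = -14 - B$ ($x{\left(B \right)} = -14 - B 1 = -14 - B$)
$\frac{x{\left(L \right)}}{\frac{1}{-17865}} - \frac{17914}{13534} = \frac{-14 - - \frac{801}{2}}{\frac{1}{-17865}} - \frac{17914}{13534} = \frac{-14 + \frac{801}{2}}{- \frac{1}{17865}} - \frac{8957}{6767} = \frac{773}{2} \left(-17865\right) - \frac{8957}{6767} = - \frac{13809645}{2} - \frac{8957}{6767} = - \frac{93449885629}{13534}$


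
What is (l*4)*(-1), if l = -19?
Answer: 76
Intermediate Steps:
(l*4)*(-1) = -19*4*(-1) = -76*(-1) = 76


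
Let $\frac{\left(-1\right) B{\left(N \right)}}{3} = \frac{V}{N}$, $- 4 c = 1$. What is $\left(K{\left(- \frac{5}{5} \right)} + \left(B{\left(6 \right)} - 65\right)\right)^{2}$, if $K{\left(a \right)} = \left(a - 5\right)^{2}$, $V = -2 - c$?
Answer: $\frac{50625}{64} \approx 791.02$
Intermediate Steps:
$c = - \frac{1}{4}$ ($c = \left(- \frac{1}{4}\right) 1 = - \frac{1}{4} \approx -0.25$)
$V = - \frac{7}{4}$ ($V = -2 - - \frac{1}{4} = -2 + \frac{1}{4} = - \frac{7}{4} \approx -1.75$)
$B{\left(N \right)} = \frac{21}{4 N}$ ($B{\left(N \right)} = - 3 \left(- \frac{7}{4 N}\right) = \frac{21}{4 N}$)
$K{\left(a \right)} = \left(-5 + a\right)^{2}$
$\left(K{\left(- \frac{5}{5} \right)} + \left(B{\left(6 \right)} - 65\right)\right)^{2} = \left(\left(-5 - \frac{5}{5}\right)^{2} - \left(65 - \frac{21}{4 \cdot 6}\right)\right)^{2} = \left(\left(-5 - 1\right)^{2} + \left(\frac{21}{4} \cdot \frac{1}{6} - 65\right)\right)^{2} = \left(\left(-5 - 1\right)^{2} + \left(\frac{7}{8} - 65\right)\right)^{2} = \left(\left(-6\right)^{2} - \frac{513}{8}\right)^{2} = \left(36 - \frac{513}{8}\right)^{2} = \left(- \frac{225}{8}\right)^{2} = \frac{50625}{64}$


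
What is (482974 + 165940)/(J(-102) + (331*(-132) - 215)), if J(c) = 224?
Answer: -648914/43683 ≈ -14.855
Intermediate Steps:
(482974 + 165940)/(J(-102) + (331*(-132) - 215)) = (482974 + 165940)/(224 + (331*(-132) - 215)) = 648914/(224 + (-43692 - 215)) = 648914/(224 - 43907) = 648914/(-43683) = 648914*(-1/43683) = -648914/43683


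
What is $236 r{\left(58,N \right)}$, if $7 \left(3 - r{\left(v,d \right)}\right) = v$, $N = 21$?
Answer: $- \frac{8732}{7} \approx -1247.4$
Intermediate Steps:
$r{\left(v,d \right)} = 3 - \frac{v}{7}$
$236 r{\left(58,N \right)} = 236 \left(3 - \frac{58}{7}\right) = 236 \left(- \frac{37}{7}\right) = - \frac{8732}{7}$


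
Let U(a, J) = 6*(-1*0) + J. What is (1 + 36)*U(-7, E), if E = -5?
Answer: -185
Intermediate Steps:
U(a, J) = J (U(a, J) = 6*0 + J = 0 + J = J)
(1 + 36)*U(-7, E) = (1 + 36)*(-5) = 37*(-5) = -185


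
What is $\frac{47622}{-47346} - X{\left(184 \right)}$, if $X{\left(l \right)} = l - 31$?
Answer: $- \frac{1215260}{7891} \approx -154.01$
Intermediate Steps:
$X{\left(l \right)} = -31 + l$ ($X{\left(l \right)} = l - 31 = -31 + l$)
$\frac{47622}{-47346} - X{\left(184 \right)} = \frac{47622}{-47346} - \left(-31 + 184\right) = 47622 \left(- \frac{1}{47346}\right) - 153 = - \frac{7937}{7891} - 153 = - \frac{1215260}{7891}$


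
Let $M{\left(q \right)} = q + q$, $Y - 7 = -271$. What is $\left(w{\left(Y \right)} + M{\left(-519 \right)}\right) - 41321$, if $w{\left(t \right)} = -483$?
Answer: $-42842$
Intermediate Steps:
$Y = -264$ ($Y = 7 - 271 = -264$)
$M{\left(q \right)} = 2 q$
$\left(w{\left(Y \right)} + M{\left(-519 \right)}\right) - 41321 = \left(-483 + 2 \left(-519\right)\right) - 41321 = \left(-483 - 1038\right) + \left(-132107 + 90786\right) = -1521 - 41321 = -42842$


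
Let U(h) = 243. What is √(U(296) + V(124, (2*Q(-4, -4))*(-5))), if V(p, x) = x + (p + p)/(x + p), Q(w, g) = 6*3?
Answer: √2870/7 ≈ 7.6532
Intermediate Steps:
Q(w, g) = 18
V(p, x) = x + 2*p/(p + x) (V(p, x) = x + (2*p)/(p + x) = x + 2*p/(p + x))
√(U(296) + V(124, (2*Q(-4, -4))*(-5))) = √(243 + (((2*18)*(-5))² + 2*124 + 124*((2*18)*(-5)))/(124 + (2*18)*(-5))) = √(243 + ((36*(-5))² + 248 + 124*(36*(-5)))/(124 + 36*(-5))) = √(243 + ((-180)² + 248 + 124*(-180))/(124 - 180)) = √(243 + (32400 + 248 - 22320)/(-56)) = √(243 - 1/56*10328) = √(243 - 1291/7) = √(410/7) = √2870/7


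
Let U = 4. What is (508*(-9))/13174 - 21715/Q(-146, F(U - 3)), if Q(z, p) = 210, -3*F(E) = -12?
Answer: -4100479/39522 ≈ -103.75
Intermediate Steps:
F(E) = 4 (F(E) = -1/3*(-12) = 4)
(508*(-9))/13174 - 21715/Q(-146, F(U - 3)) = (508*(-9))/13174 - 21715/210 = -4572*1/13174 - 21715*1/210 = -2286/6587 - 4343/42 = -4100479/39522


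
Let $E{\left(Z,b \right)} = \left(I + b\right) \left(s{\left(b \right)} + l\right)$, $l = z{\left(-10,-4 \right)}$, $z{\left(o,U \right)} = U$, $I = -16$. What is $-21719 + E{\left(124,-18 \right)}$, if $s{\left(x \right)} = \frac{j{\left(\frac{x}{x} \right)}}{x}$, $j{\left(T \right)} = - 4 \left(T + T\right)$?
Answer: $- \frac{194383}{9} \approx -21598.0$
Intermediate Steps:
$l = -4$
$j{\left(T \right)} = - 8 T$ ($j{\left(T \right)} = - 4 \cdot 2 T = - 8 T$)
$s{\left(x \right)} = - \frac{8}{x}$ ($s{\left(x \right)} = \frac{\left(-8\right) \frac{x}{x}}{x} = \frac{\left(-8\right) 1}{x} = - \frac{8}{x}$)
$E{\left(Z,b \right)} = \left(-16 + b\right) \left(-4 - \frac{8}{b}\right)$ ($E{\left(Z,b \right)} = \left(-16 + b\right) \left(- \frac{8}{b} - 4\right) = \left(-16 + b\right) \left(-4 - \frac{8}{b}\right)$)
$-21719 + E{\left(124,-18 \right)} = -21719 + \left(56 - -72 + \frac{128}{-18}\right) = -21719 + \left(56 + 72 + 128 \left(- \frac{1}{18}\right)\right) = -21719 + \left(56 + 72 - \frac{64}{9}\right) = -21719 + \frac{1088}{9} = - \frac{194383}{9}$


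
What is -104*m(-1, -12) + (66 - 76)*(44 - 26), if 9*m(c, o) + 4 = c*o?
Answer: -2452/9 ≈ -272.44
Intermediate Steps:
m(c, o) = -4/9 + c*o/9 (m(c, o) = -4/9 + (c*o)/9 = -4/9 + c*o/9)
-104*m(-1, -12) + (66 - 76)*(44 - 26) = -104*(-4/9 + (1/9)*(-1)*(-12)) + (66 - 76)*(44 - 26) = -104*(-4/9 + 4/3) - 10*18 = -104*8/9 - 180 = -832/9 - 180 = -2452/9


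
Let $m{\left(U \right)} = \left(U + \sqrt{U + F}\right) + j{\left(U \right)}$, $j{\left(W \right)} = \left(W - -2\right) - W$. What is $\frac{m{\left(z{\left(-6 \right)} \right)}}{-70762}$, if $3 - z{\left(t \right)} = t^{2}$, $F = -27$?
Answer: $\frac{31}{70762} - \frac{i \sqrt{15}}{35381} \approx 0.00043809 - 0.00010947 i$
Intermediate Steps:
$j{\left(W \right)} = 2$ ($j{\left(W \right)} = \left(W + 2\right) - W = \left(2 + W\right) - W = 2$)
$z{\left(t \right)} = 3 - t^{2}$
$m{\left(U \right)} = 2 + U + \sqrt{-27 + U}$ ($m{\left(U \right)} = \left(U + \sqrt{U - 27}\right) + 2 = \left(U + \sqrt{-27 + U}\right) + 2 = 2 + U + \sqrt{-27 + U}$)
$\frac{m{\left(z{\left(-6 \right)} \right)}}{-70762} = \frac{2 + \left(3 - \left(-6\right)^{2}\right) + \sqrt{-27 + \left(3 - \left(-6\right)^{2}\right)}}{-70762} = \left(2 + \left(3 - 36\right) + \sqrt{-27 + \left(3 - 36\right)}\right) \left(- \frac{1}{70762}\right) = \left(2 - 33 + \sqrt{-27 - 33}\right) \left(- \frac{1}{70762}\right) = \left(2 - 33 + \sqrt{-60}\right) \left(- \frac{1}{70762}\right) = \left(2 - 33 + 2 i \sqrt{15}\right) \left(- \frac{1}{70762}\right) = \left(-31 + 2 i \sqrt{15}\right) \left(- \frac{1}{70762}\right) = \frac{31}{70762} - \frac{i \sqrt{15}}{35381}$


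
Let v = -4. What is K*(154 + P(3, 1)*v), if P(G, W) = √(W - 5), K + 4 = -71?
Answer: -11550 + 600*I ≈ -11550.0 + 600.0*I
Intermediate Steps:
K = -75 (K = -4 - 71 = -75)
P(G, W) = √(-5 + W)
K*(154 + P(3, 1)*v) = -75*(154 + √(-5 + 1)*(-4)) = -75*(154 + √(-4)*(-4)) = -75*(154 + (2*I)*(-4)) = -75*(154 - 8*I) = -11550 + 600*I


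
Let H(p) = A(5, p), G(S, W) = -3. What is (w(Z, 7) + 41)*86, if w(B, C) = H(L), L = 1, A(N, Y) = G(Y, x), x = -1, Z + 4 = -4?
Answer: 3268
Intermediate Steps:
Z = -8 (Z = -4 - 4 = -8)
A(N, Y) = -3
H(p) = -3
w(B, C) = -3
(w(Z, 7) + 41)*86 = (-3 + 41)*86 = 38*86 = 3268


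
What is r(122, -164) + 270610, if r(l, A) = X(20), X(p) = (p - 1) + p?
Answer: 270649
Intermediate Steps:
X(p) = -1 + 2*p (X(p) = (-1 + p) + p = -1 + 2*p)
r(l, A) = 39 (r(l, A) = -1 + 2*20 = -1 + 40 = 39)
r(122, -164) + 270610 = 39 + 270610 = 270649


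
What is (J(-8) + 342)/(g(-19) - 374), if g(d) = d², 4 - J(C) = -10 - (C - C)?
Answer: -356/13 ≈ -27.385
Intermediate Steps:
J(C) = 14 (J(C) = 4 - (-10 - (C - C)) = 4 - (-10 - 1*0) = 4 - (-10 + 0) = 4 - 1*(-10) = 4 + 10 = 14)
(J(-8) + 342)/(g(-19) - 374) = (14 + 342)/((-19)² - 374) = 356/(361 - 374) = 356/(-13) = 356*(-1/13) = -356/13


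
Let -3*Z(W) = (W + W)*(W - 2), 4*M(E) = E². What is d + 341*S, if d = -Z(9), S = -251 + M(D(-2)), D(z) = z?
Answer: -85208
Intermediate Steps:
M(E) = E²/4
S = -250 (S = -251 + (¼)*(-2)² = -251 + (¼)*4 = -251 + 1 = -250)
Z(W) = -2*W*(-2 + W)/3 (Z(W) = -(W + W)*(W - 2)/3 = -2*W*(-2 + W)/3)
d = 42 (d = -2*9*(2 - 1*9)/3 = -2*9*(2 - 9)/3 = -2*9*(-7)/3 = -1*(-42) = 42)
d + 341*S = 42 + 341*(-250) = 42 - 85250 = -85208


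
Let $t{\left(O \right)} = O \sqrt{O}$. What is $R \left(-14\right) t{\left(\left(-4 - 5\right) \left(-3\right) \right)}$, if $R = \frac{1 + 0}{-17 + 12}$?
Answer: $\frac{1134 \sqrt{3}}{5} \approx 392.83$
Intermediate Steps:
$t{\left(O \right)} = O^{\frac{3}{2}}$
$R = - \frac{1}{5}$ ($R = 1 \frac{1}{-5} = 1 \left(- \frac{1}{5}\right) = - \frac{1}{5} \approx -0.2$)
$R \left(-14\right) t{\left(\left(-4 - 5\right) \left(-3\right) \right)} = \left(- \frac{1}{5}\right) \left(-14\right) \left(\left(-4 - 5\right) \left(-3\right)\right)^{\frac{3}{2}} = \frac{14 \left(\left(-4 - 5\right) \left(-3\right)\right)^{\frac{3}{2}}}{5} = \frac{14 \left(\left(-9\right) \left(-3\right)\right)^{\frac{3}{2}}}{5} = \frac{14 \cdot 27^{\frac{3}{2}}}{5} = \frac{14 \cdot 81 \sqrt{3}}{5} = \frac{1134 \sqrt{3}}{5}$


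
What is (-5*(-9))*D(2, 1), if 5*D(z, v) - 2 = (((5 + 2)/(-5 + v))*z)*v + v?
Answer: -9/2 ≈ -4.5000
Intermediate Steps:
D(z, v) = ⅖ + v/5 + 7*v*z/(5*(-5 + v)) (D(z, v) = ⅖ + ((((5 + 2)/(-5 + v))*z)*v + v)/5 = ⅖ + (((7/(-5 + v))*z)*v + v)/5 = ⅖ + ((7*z/(-5 + v))*v + v)/5 = ⅖ + (7*v*z/(-5 + v) + v)/5 = ⅖ + (v + 7*v*z/(-5 + v))/5 = ⅖ + (v/5 + 7*v*z/(5*(-5 + v))) = ⅖ + v/5 + 7*v*z/(5*(-5 + v)))
(-5*(-9))*D(2, 1) = (-5*(-9))*((-10 + 1² - 3*1 + 7*1*2)/(5*(-5 + 1))) = 45*((⅕)*(-10 + 1 - 3 + 14)/(-4)) = 45*((⅕)*(-¼)*2) = 45*(-⅒) = -9/2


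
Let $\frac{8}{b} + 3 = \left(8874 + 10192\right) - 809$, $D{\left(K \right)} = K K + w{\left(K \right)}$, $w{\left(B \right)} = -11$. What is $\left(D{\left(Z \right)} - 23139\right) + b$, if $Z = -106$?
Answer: $- \frac{108739074}{9127} \approx -11914.0$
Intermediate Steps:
$D{\left(K \right)} = -11 + K^{2}$ ($D{\left(K \right)} = K K - 11 = K^{2} - 11 = -11 + K^{2}$)
$b = \frac{4}{9127}$ ($b = \frac{8}{-3 + \left(\left(8874 + 10192\right) - 809\right)} = \frac{8}{-3 + \left(19066 - 809\right)} = \frac{8}{-3 + 18257} = \frac{8}{18254} = 8 \cdot \frac{1}{18254} = \frac{4}{9127} \approx 0.00043826$)
$\left(D{\left(Z \right)} - 23139\right) + b = \left(\left(-11 + \left(-106\right)^{2}\right) - 23139\right) + \frac{4}{9127} = \left(\left(-11 + 11236\right) - 23139\right) + \frac{4}{9127} = \left(11225 - 23139\right) + \frac{4}{9127} = -11914 + \frac{4}{9127} = - \frac{108739074}{9127}$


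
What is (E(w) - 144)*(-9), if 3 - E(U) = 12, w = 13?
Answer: 1377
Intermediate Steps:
E(U) = -9 (E(U) = 3 - 1*12 = 3 - 12 = -9)
(E(w) - 144)*(-9) = (-9 - 144)*(-9) = -153*(-9) = 1377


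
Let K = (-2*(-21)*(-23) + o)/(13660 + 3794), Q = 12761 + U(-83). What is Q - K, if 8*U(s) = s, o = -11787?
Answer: 296749549/23272 ≈ 12751.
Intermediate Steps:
U(s) = s/8
Q = 102005/8 (Q = 12761 + (⅛)*(-83) = 12761 - 83/8 = 102005/8 ≈ 12751.)
K = -4251/5818 (K = (-2*(-21)*(-23) - 11787)/(13660 + 3794) = (42*(-23) - 11787)/17454 = (-966 - 11787)*(1/17454) = -12753*1/17454 = -4251/5818 ≈ -0.73066)
Q - K = 102005/8 - 1*(-4251/5818) = 102005/8 + 4251/5818 = 296749549/23272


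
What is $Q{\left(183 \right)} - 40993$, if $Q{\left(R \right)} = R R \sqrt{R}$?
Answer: $-40993 + 33489 \sqrt{183} \approx 4.1204 \cdot 10^{5}$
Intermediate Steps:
$Q{\left(R \right)} = R^{\frac{5}{2}}$ ($Q{\left(R \right)} = R^{2} \sqrt{R} = R^{\frac{5}{2}}$)
$Q{\left(183 \right)} - 40993 = 183^{\frac{5}{2}} - 40993 = 33489 \sqrt{183} - 40993 = -40993 + 33489 \sqrt{183}$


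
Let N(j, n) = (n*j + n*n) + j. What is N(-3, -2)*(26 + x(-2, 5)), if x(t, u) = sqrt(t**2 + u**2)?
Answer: 182 + 7*sqrt(29) ≈ 219.70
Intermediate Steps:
N(j, n) = j + n**2 + j*n (N(j, n) = (j*n + n**2) + j = (n**2 + j*n) + j = j + n**2 + j*n)
N(-3, -2)*(26 + x(-2, 5)) = (-3 + (-2)**2 - 3*(-2))*(26 + sqrt((-2)**2 + 5**2)) = (-3 + 4 + 6)*(26 + sqrt(4 + 25)) = 7*(26 + sqrt(29)) = 182 + 7*sqrt(29)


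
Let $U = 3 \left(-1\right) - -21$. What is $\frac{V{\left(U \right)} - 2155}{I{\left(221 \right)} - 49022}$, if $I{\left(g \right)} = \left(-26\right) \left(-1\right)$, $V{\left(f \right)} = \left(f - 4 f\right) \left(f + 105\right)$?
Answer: $\frac{8797}{48996} \approx 0.17955$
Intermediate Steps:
$U = 18$ ($U = -3 + 21 = 18$)
$V{\left(f \right)} = - 3 f \left(105 + f\right)$
$I{\left(g \right)} = 26$
$\frac{V{\left(U \right)} - 2155}{I{\left(221 \right)} - 49022} = \frac{\left(-3\right) 18 \left(105 + 18\right) - 2155}{26 - 49022} = \frac{\left(-3\right) 18 \cdot 123 - 2155}{-48996} = \left(-6642 - 2155\right) \left(- \frac{1}{48996}\right) = \left(-8797\right) \left(- \frac{1}{48996}\right) = \frac{8797}{48996}$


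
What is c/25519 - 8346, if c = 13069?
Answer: -212968505/25519 ≈ -8345.5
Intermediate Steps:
c/25519 - 8346 = 13069/25519 - 8346 = -212968505/25519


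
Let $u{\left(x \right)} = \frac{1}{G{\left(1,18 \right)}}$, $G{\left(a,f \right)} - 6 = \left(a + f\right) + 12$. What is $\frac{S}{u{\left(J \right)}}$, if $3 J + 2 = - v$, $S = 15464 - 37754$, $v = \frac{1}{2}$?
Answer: $-824730$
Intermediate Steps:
$v = \frac{1}{2} \approx 0.5$
$S = -22290$ ($S = 15464 - 37754 = -22290$)
$G{\left(a,f \right)} = 18 + a + f$ ($G{\left(a,f \right)} = 6 + \left(\left(a + f\right) + 12\right) = 6 + \left(12 + a + f\right) = 18 + a + f$)
$J = - \frac{5}{6}$ ($J = - \frac{2}{3} + \frac{\left(-1\right) \frac{1}{2}}{3} = - \frac{2}{3} + \frac{1}{3} \left(- \frac{1}{2}\right) = - \frac{2}{3} - \frac{1}{6} = - \frac{5}{6} \approx -0.83333$)
$u{\left(x \right)} = \frac{1}{37}$ ($u{\left(x \right)} = \frac{1}{18 + 1 + 18} = \frac{1}{37}$)
$\frac{S}{u{\left(J \right)}} = - 22290 \frac{1}{\frac{1}{37}} = \left(-22290\right) 37 = -824730$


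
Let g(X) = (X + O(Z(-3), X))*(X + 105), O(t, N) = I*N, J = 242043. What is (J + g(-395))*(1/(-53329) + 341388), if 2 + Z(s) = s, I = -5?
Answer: -3935328543878207/53329 ≈ -7.3793e+10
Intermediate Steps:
Z(s) = -2 + s
O(t, N) = -5*N
g(X) = -4*X*(105 + X) (g(X) = (X - 5*X)*(X + 105) = (-4*X)*(105 + X) = -4*X*(105 + X))
(J + g(-395))*(1/(-53329) + 341388) = (242043 + 4*(-395)*(-105 - 1*(-395)))*(1/(-53329) + 341388) = (242043 + 4*(-395)*(-105 + 395))*(-1/53329 + 341388) = (242043 + 4*(-395)*290)*(18205880651/53329) = (242043 - 458200)*(18205880651/53329) = -216157*18205880651/53329 = -3935328543878207/53329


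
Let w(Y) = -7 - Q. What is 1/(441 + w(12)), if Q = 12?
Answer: 1/422 ≈ 0.0023697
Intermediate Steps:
w(Y) = -19 (w(Y) = -7 - 1*12 = -7 - 12 = -19)
1/(441 + w(12)) = 1/(441 - 19) = 1/422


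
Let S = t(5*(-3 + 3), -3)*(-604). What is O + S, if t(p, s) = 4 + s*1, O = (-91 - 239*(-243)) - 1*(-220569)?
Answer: 277951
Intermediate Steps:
O = 278555 (O = (-91 + 58077) + 220569 = 57986 + 220569 = 278555)
t(p, s) = 4 + s
S = -604 (S = (4 - 3)*(-604) = 1*(-604) = -604)
O + S = 278555 - 604 = 277951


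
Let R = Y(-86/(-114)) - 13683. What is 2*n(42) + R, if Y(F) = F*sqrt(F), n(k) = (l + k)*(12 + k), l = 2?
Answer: -8931 + 43*sqrt(2451)/3249 ≈ -8930.3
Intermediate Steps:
n(k) = (2 + k)*(12 + k)
Y(F) = F**(3/2)
R = -13683 + 43*sqrt(2451)/3249 (R = (-86/(-114))**(3/2) - 13683 = (-86*(-1/114))**(3/2) - 13683 = (43/57)**(3/2) - 13683 = 43*sqrt(2451)/3249 - 13683 = -13683 + 43*sqrt(2451)/3249 ≈ -13682.)
2*n(42) + R = 2*(24 + 42**2 + 14*42) + (-13683 + 43*sqrt(2451)/3249) = 2*(24 + 1764 + 588) + (-13683 + 43*sqrt(2451)/3249) = 2*2376 + (-13683 + 43*sqrt(2451)/3249) = 4752 + (-13683 + 43*sqrt(2451)/3249) = -8931 + 43*sqrt(2451)/3249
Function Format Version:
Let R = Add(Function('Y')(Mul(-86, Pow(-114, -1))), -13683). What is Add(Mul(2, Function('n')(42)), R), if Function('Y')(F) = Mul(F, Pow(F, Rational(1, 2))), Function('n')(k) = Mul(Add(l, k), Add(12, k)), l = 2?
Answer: Add(-8931, Mul(Rational(43, 3249), Pow(2451, Rational(1, 2)))) ≈ -8930.3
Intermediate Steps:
Function('n')(k) = Mul(Add(2, k), Add(12, k))
Function('Y')(F) = Pow(F, Rational(3, 2))
R = Add(-13683, Mul(Rational(43, 3249), Pow(2451, Rational(1, 2)))) (R = Add(Pow(Mul(-86, Pow(-114, -1)), Rational(3, 2)), -13683) = Add(Pow(Mul(-86, Rational(-1, 114)), Rational(3, 2)), -13683) = Add(Pow(Rational(43, 57), Rational(3, 2)), -13683) = Add(Mul(Rational(43, 3249), Pow(2451, Rational(1, 2))), -13683) = Add(-13683, Mul(Rational(43, 3249), Pow(2451, Rational(1, 2)))) ≈ -13682.)
Add(Mul(2, Function('n')(42)), R) = Add(Mul(2, Add(24, Pow(42, 2), Mul(14, 42))), Add(-13683, Mul(Rational(43, 3249), Pow(2451, Rational(1, 2))))) = Add(Mul(2, Add(24, 1764, 588)), Add(-13683, Mul(Rational(43, 3249), Pow(2451, Rational(1, 2))))) = Add(Mul(2, 2376), Add(-13683, Mul(Rational(43, 3249), Pow(2451, Rational(1, 2))))) = Add(4752, Add(-13683, Mul(Rational(43, 3249), Pow(2451, Rational(1, 2))))) = Add(-8931, Mul(Rational(43, 3249), Pow(2451, Rational(1, 2))))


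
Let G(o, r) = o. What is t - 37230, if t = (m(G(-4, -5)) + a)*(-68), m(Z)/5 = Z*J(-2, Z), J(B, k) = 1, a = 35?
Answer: -38250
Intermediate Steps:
m(Z) = 5*Z (m(Z) = 5*(Z*1) = 5*Z)
t = -1020 (t = (5*(-4) + 35)*(-68) = (-20 + 35)*(-68) = 15*(-68) = -1020)
t - 37230 = -1020 - 37230 = -38250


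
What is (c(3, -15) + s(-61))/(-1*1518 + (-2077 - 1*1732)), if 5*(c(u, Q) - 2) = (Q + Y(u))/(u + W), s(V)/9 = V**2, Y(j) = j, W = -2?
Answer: -167443/26635 ≈ -6.2866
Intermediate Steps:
s(V) = 9*V**2
c(u, Q) = 2 + (Q + u)/(5*(-2 + u)) (c(u, Q) = 2 + ((Q + u)/(u - 2))/5 = 2 + ((Q + u)/(-2 + u))/5 = 2 + (Q + u)/(5*(-2 + u)))
(c(3, -15) + s(-61))/(-1*1518 + (-2077 - 1*1732)) = ((-20 - 15 + 11*3)/(5*(-2 + 3)) + 9*(-61)**2)/(-1*1518 + (-2077 - 1*1732)) = ((1/5)*(-20 - 15 + 33)/1 + 9*3721)/(-1518 + (-2077 - 1732)) = ((1/5)*1*(-2) + 33489)/(-1518 - 3809) = (-2/5 + 33489)/(-5327) = (167443/5)*(-1/5327) = -167443/26635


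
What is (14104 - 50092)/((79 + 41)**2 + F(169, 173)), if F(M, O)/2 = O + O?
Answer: -8997/3773 ≈ -2.3846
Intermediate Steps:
F(M, O) = 4*O (F(M, O) = 2*(O + O) = 2*(2*O) = 4*O)
(14104 - 50092)/((79 + 41)**2 + F(169, 173)) = (14104 - 50092)/((79 + 41)**2 + 4*173) = -35988/(120**2 + 692) = -35988/(14400 + 692) = -35988/15092 = -35988*1/15092 = -8997/3773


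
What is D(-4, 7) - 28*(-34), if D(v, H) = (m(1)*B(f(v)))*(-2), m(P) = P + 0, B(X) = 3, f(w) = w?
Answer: 946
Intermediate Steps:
m(P) = P
D(v, H) = -6 (D(v, H) = (1*3)*(-2) = 3*(-2) = -6)
D(-4, 7) - 28*(-34) = -6 - 28*(-34) = -6 + 952 = 946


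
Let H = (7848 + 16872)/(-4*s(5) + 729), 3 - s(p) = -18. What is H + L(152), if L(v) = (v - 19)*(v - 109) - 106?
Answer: 243007/43 ≈ 5651.3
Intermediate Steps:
s(p) = 21 (s(p) = 3 - 1*(-18) = 3 + 18 = 21)
L(v) = -106 + (-109 + v)*(-19 + v) (L(v) = (-19 + v)*(-109 + v) - 106 = (-109 + v)*(-19 + v) - 106 = -106 + (-109 + v)*(-19 + v))
H = 1648/43 (H = (7848 + 16872)/(-4*21 + 729) = 24720/(-84 + 729) = 24720/645 = 24720*(1/645) = 1648/43 ≈ 38.326)
H + L(152) = 1648/43 + (1965 + 152**2 - 128*152) = 1648/43 + (1965 + 23104 - 19456) = 1648/43 + 5613 = 243007/43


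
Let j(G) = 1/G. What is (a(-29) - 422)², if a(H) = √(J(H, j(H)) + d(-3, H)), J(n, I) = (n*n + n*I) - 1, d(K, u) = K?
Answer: (422 - √838)² ≈ 1.5449e+5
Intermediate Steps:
j(G) = 1/G
J(n, I) = -1 + n² + I*n (J(n, I) = (n² + I*n) - 1 = -1 + n² + I*n)
a(H) = √(-3 + H²) (a(H) = √((-1 + H² + H/H) - 3) = √((-1 + H² + 1) - 3) = √(H² - 3) = √(-3 + H²))
(a(-29) - 422)² = (√(-3 + (-29)²) - 422)² = (√(-3 + 841) - 422)² = (√838 - 422)² = (-422 + √838)²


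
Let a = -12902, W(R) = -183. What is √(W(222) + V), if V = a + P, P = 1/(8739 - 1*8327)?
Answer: I*√555274957/206 ≈ 114.39*I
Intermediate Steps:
P = 1/412 (P = 1/(8739 - 8327) = 1/412 ≈ 0.0024272)
V = -5315623/412 (V = -12902 + 1/412 = -5315623/412 ≈ -12902.)
√(W(222) + V) = √(-183 - 5315623/412) = √(-5391019/412) = I*√555274957/206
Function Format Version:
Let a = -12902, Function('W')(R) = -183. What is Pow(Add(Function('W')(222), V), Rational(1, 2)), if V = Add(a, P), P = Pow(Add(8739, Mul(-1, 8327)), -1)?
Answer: Mul(Rational(1, 206), I, Pow(555274957, Rational(1, 2))) ≈ Mul(114.39, I)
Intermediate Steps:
P = Rational(1, 412) (P = Pow(Add(8739, -8327), -1) = Pow(412, -1) = Rational(1, 412) ≈ 0.0024272)
V = Rational(-5315623, 412) (V = Add(-12902, Rational(1, 412)) = Rational(-5315623, 412) ≈ -12902.)
Pow(Add(Function('W')(222), V), Rational(1, 2)) = Pow(Add(-183, Rational(-5315623, 412)), Rational(1, 2)) = Pow(Rational(-5391019, 412), Rational(1, 2)) = Mul(Rational(1, 206), I, Pow(555274957, Rational(1, 2)))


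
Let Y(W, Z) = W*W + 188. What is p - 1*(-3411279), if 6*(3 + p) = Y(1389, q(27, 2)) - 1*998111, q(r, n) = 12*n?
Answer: 3566509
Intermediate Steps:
Y(W, Z) = 188 + W² (Y(W, Z) = W² + 188 = 188 + W²)
p = 155230 (p = -3 + ((188 + 1389²) - 1*998111)/6 = -3 + ((188 + 1929321) - 998111)/6 = -3 + (1929509 - 998111)/6 = -3 + (⅙)*931398 = -3 + 155233 = 155230)
p - 1*(-3411279) = 155230 - 1*(-3411279) = 155230 + 3411279 = 3566509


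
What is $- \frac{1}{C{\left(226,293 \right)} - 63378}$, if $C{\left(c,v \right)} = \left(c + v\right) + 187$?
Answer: $\frac{1}{62672} \approx 1.5956 \cdot 10^{-5}$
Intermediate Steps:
$C{\left(c,v \right)} = 187 + c + v$
$- \frac{1}{C{\left(226,293 \right)} - 63378} = - \frac{1}{\left(187 + 226 + 293\right) - 63378} = - \frac{1}{706 - 63378} = - \frac{1}{-62672} = \left(-1\right) \left(- \frac{1}{62672}\right) = \frac{1}{62672}$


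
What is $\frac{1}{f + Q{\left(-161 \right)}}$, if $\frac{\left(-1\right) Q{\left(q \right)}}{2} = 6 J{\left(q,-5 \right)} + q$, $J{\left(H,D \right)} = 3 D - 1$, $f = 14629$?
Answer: $\frac{1}{15143} \approx 6.6037 \cdot 10^{-5}$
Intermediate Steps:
$J{\left(H,D \right)} = -1 + 3 D$
$Q{\left(q \right)} = 192 - 2 q$ ($Q{\left(q \right)} = - 2 \left(6 \left(-1 + 3 \left(-5\right)\right) + q\right) = - 2 \left(6 \left(-1 - 15\right) + q\right) = - 2 \left(6 \left(-16\right) + q\right) = - 2 \left(-96 + q\right) = 192 - 2 q$)
$\frac{1}{f + Q{\left(-161 \right)}} = \frac{1}{14629 + \left(192 - -322\right)} = \frac{1}{14629 + \left(192 + 322\right)} = \frac{1}{14629 + 514} = \frac{1}{15143}$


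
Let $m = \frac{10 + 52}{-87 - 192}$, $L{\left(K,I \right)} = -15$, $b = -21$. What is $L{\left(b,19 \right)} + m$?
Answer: $- \frac{137}{9} \approx -15.222$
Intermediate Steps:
$m = - \frac{2}{9}$ ($m = \frac{62}{-279} = 62 \left(- \frac{1}{279}\right) = - \frac{2}{9} \approx -0.22222$)
$L{\left(b,19 \right)} + m = -15 - \frac{2}{9} = - \frac{137}{9}$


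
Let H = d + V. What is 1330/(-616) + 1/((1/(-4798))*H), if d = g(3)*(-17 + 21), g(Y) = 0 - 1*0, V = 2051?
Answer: -405957/90244 ≈ -4.4984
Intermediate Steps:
g(Y) = 0 (g(Y) = 0 + 0 = 0)
d = 0 (d = 0*(-17 + 21) = 0*4 = 0)
H = 2051 (H = 0 + 2051 = 2051)
1330/(-616) + 1/((1/(-4798))*H) = 1330/(-616) + 1/(1/(-4798)*2051) = 1330*(-1/616) + (1/2051)/(-1/4798) = -95/44 - 4798*1/2051 = -95/44 - 4798/2051 = -405957/90244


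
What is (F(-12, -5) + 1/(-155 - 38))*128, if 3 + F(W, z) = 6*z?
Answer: -815360/193 ≈ -4224.7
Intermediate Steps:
F(W, z) = -3 + 6*z
(F(-12, -5) + 1/(-155 - 38))*128 = ((-3 + 6*(-5)) + 1/(-155 - 38))*128 = ((-3 - 30) + 1/(-193))*128 = (-33 - 1/193)*128 = -6370/193*128 = -815360/193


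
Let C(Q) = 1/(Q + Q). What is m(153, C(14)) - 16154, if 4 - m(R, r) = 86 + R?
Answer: -16389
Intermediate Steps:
C(Q) = 1/(2*Q)
m(R, r) = -82 - R (m(R, r) = 4 - (86 + R) = 4 + (-86 - R) = -82 - R)
m(153, C(14)) - 16154 = (-82 - 1*153) - 16154 = (-82 - 153) - 16154 = -235 - 16154 = -16389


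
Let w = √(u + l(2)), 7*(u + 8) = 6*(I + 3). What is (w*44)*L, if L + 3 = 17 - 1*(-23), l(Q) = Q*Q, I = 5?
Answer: 3256*√35/7 ≈ 2751.8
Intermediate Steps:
l(Q) = Q²
L = 37 (L = -3 + (17 - 1*(-23)) = -3 + (17 + 23) = -3 + 40 = 37)
u = -8/7 (u = -8 + (6*(5 + 3))/7 = -8 + (6*8)/7 = -8 + (⅐)*48 = -8 + 48/7 = -8/7 ≈ -1.1429)
w = 2*√35/7 (w = √(-8/7 + 2²) = √(-8/7 + 4) = √(20/7) = 2*√35/7 ≈ 1.6903)
(w*44)*L = ((2*√35/7)*44)*37 = (88*√35/7)*37 = 3256*√35/7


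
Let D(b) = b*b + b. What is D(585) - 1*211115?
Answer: 131695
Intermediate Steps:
D(b) = b + b**2 (D(b) = b**2 + b = b + b**2)
D(585) - 1*211115 = 585*(1 + 585) - 1*211115 = 585*586 - 211115 = 342810 - 211115 = 131695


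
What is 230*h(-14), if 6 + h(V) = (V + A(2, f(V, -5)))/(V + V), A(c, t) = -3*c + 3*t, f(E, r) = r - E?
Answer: -2875/2 ≈ -1437.5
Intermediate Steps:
h(V) = -6 + (-21 - 2*V)/(2*V) (h(V) = -6 + (V + (-3*2 + 3*(-5 - V)))/(V + V) = -6 + (V + (-6 + (-15 - 3*V)))/((2*V)) = -6 + (V + (-21 - 3*V))*(1/(2*V)) = -6 + (-21 - 2*V)*(1/(2*V)) = -6 + (-21 - 2*V)/(2*V))
230*h(-14) = 230*(-7 - 21/2/(-14)) = 230*(-7 - 21/2*(-1/14)) = 230*(-7 + ¾) = 230*(-25/4) = -2875/2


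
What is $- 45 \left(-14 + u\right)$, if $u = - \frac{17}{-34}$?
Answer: $\frac{1215}{2} \approx 607.5$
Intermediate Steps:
$u = \frac{1}{2}$ ($u = \left(-17\right) \left(- \frac{1}{34}\right) = \frac{1}{2} \approx 0.5$)
$- 45 \left(-14 + u\right) = - 45 \left(-14 + \frac{1}{2}\right) = \left(-45\right) \left(- \frac{27}{2}\right) = \frac{1215}{2}$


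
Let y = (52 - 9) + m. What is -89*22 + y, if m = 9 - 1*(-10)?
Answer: -1896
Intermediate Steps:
m = 19 (m = 9 + 10 = 19)
y = 62 (y = (52 - 9) + 19 = 43 + 19 = 62)
-89*22 + y = -89*22 + 62 = -1958 + 62 = -1896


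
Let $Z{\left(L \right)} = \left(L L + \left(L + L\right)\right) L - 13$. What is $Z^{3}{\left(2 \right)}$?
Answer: $27$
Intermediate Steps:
$Z{\left(L \right)} = -13 + L \left(L^{2} + 2 L\right)$ ($Z{\left(L \right)} = \left(L^{2} + 2 L\right) L - 13 = L \left(L^{2} + 2 L\right) - 13 = -13 + L \left(L^{2} + 2 L\right)$)
$Z^{3}{\left(2 \right)} = \left(-13 + 2^{3} + 2 \cdot 2^{2}\right)^{3} = \left(-13 + 8 + 2 \cdot 4\right)^{3} = \left(-13 + 8 + 8\right)^{3} = 3^{3} = 27$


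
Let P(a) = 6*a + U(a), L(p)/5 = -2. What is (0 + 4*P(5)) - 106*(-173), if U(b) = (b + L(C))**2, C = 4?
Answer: 18558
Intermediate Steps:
L(p) = -10 (L(p) = 5*(-2) = -10)
U(b) = (-10 + b)**2 (U(b) = (b - 10)**2 = (-10 + b)**2)
P(a) = (-10 + a)**2 + 6*a (P(a) = 6*a + (-10 + a)**2 = (-10 + a)**2 + 6*a)
(0 + 4*P(5)) - 106*(-173) = (0 + 4*((-10 + 5)**2 + 6*5)) - 106*(-173) = (0 + 4*((-5)**2 + 30)) + 18338 = (0 + 4*(25 + 30)) + 18338 = (0 + 4*55) + 18338 = (0 + 220) + 18338 = 220 + 18338 = 18558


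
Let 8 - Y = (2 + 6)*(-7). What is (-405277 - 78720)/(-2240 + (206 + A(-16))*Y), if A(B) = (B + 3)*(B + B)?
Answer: -483997/37568 ≈ -12.883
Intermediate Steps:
Y = 64 (Y = 8 - (2 + 6)*(-7) = 8 - 8*(-7) = 8 - 1*(-56) = 8 + 56 = 64)
A(B) = 2*B*(3 + B) (A(B) = (3 + B)*(2*B) = 2*B*(3 + B))
(-405277 - 78720)/(-2240 + (206 + A(-16))*Y) = (-405277 - 78720)/(-2240 + (206 + 2*(-16)*(3 - 16))*64) = -483997/(-2240 + (206 + 2*(-16)*(-13))*64) = -483997/(-2240 + (206 + 416)*64) = -483997/(-2240 + 622*64) = -483997/(-2240 + 39808) = -483997/37568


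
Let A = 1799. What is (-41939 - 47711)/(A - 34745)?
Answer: 44825/16473 ≈ 2.7211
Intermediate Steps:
(-41939 - 47711)/(A - 34745) = (-41939 - 47711)/(1799 - 34745) = -89650/(-32946) = -89650*(-1/32946) = 44825/16473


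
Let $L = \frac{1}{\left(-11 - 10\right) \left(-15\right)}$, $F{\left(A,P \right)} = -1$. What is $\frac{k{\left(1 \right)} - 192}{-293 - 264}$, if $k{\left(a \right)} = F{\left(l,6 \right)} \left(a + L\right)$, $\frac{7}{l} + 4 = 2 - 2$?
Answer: $\frac{60796}{175455} \approx 0.3465$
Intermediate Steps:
$l = - \frac{7}{4}$ ($l = \frac{7}{-4 + \left(2 - 2\right)} = \frac{7}{-4 + 0} = \frac{7}{-4} = 7 \left(- \frac{1}{4}\right) = - \frac{7}{4} \approx -1.75$)
$L = \frac{1}{315}$ ($L = \frac{1}{-21} \left(- \frac{1}{15}\right) = \left(- \frac{1}{21}\right) \left(- \frac{1}{15}\right) = \frac{1}{315} \approx 0.0031746$)
$k{\left(a \right)} = - \frac{1}{315} - a$ ($k{\left(a \right)} = - (a + \frac{1}{315}) = - (\frac{1}{315} + a) = - \frac{1}{315} - a$)
$\frac{k{\left(1 \right)} - 192}{-293 - 264} = \frac{\left(- \frac{1}{315} - 1\right) - 192}{-293 - 264} = \frac{\left(- \frac{1}{315} - 1\right) - 192}{-557} = \left(- \frac{316}{315} - 192\right) \left(- \frac{1}{557}\right) = \left(- \frac{60796}{315}\right) \left(- \frac{1}{557}\right) = \frac{60796}{175455}$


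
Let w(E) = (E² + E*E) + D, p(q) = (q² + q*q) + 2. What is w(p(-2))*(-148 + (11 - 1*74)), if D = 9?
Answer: -44099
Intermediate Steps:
p(q) = 2 + 2*q² (p(q) = (q² + q²) + 2 = 2*q² + 2 = 2 + 2*q²)
w(E) = 9 + 2*E² (w(E) = (E² + E*E) + 9 = (E² + E²) + 9 = 2*E² + 9 = 9 + 2*E²)
w(p(-2))*(-148 + (11 - 1*74)) = (9 + 2*(2 + 2*(-2)²)²)*(-148 + (11 - 1*74)) = (9 + 2*(2 + 2*4)²)*(-148 + (11 - 74)) = (9 + 2*(2 + 8)²)*(-148 - 63) = (9 + 2*10²)*(-211) = (9 + 2*100)*(-211) = (9 + 200)*(-211) = 209*(-211) = -44099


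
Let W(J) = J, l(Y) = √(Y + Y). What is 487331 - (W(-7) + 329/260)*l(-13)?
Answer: 487331 + 1491*I*√26/260 ≈ 4.8733e+5 + 29.241*I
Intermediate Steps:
l(Y) = √2*√Y (l(Y) = √(2*Y) = √2*√Y)
487331 - (W(-7) + 329/260)*l(-13) = 487331 - (-7 + 329/260)*√2*√(-13) = 487331 - (-7 + 329*(1/260))*√2*(I*√13) = 487331 - (-7 + 329/260)*I*√26 = 487331 - (-1491)*I*√26/260 = 487331 + 1491*I*√26/260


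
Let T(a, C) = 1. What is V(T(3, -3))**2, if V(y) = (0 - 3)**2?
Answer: 81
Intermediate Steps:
V(y) = 9 (V(y) = (-3)**2 = 9)
V(T(3, -3))**2 = 9**2 = 81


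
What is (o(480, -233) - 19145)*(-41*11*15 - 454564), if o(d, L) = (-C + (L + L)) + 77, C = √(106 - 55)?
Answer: 9011600686 + 461329*√51 ≈ 9.0149e+9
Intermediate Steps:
C = √51 ≈ 7.1414
o(d, L) = 77 - √51 + 2*L (o(d, L) = (-√51 + (L + L)) + 77 = (-√51 + 2*L) + 77 = 77 - √51 + 2*L)
(o(480, -233) - 19145)*(-41*11*15 - 454564) = ((77 - √51 + 2*(-233)) - 19145)*(-41*11*15 - 454564) = ((77 - √51 - 466) - 19145)*(-451*15 - 454564) = ((-389 - √51) - 19145)*(-6765 - 454564) = (-19534 - √51)*(-461329) = 9011600686 + 461329*√51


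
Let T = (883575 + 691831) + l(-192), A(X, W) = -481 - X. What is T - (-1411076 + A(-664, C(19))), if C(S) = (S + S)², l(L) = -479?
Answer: 2985820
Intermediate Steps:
C(S) = 4*S² (C(S) = (2*S)² = 4*S²)
T = 1574927 (T = (883575 + 691831) - 479 = 1575406 - 479 = 1574927)
T - (-1411076 + A(-664, C(19))) = 1574927 - (-1411076 + (-481 - 1*(-664))) = 1574927 - (-1411076 + (-481 + 664)) = 1574927 - (-1411076 + 183) = 1574927 - 1*(-1410893) = 1574927 + 1410893 = 2985820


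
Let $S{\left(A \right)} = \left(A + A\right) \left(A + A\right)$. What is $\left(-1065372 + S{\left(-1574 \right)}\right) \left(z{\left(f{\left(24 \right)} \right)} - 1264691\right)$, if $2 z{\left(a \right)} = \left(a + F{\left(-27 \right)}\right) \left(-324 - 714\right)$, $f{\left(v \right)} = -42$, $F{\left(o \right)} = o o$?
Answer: $-14339144437808$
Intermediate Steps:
$F{\left(o \right)} = o^{2}$
$z{\left(a \right)} = -378351 - 519 a$ ($z{\left(a \right)} = \frac{\left(a + \left(-27\right)^{2}\right) \left(-324 - 714\right)}{2} = \frac{\left(a + 729\right) \left(-1038\right)}{2} = \frac{\left(729 + a\right) \left(-1038\right)}{2} = \frac{-756702 - 1038 a}{2} = -378351 - 519 a$)
$S{\left(A \right)} = 4 A^{2}$ ($S{\left(A \right)} = 2 A 2 A = 4 A^{2}$)
$\left(-1065372 + S{\left(-1574 \right)}\right) \left(z{\left(f{\left(24 \right)} \right)} - 1264691\right) = \left(-1065372 + 4 \left(-1574\right)^{2}\right) \left(\left(-378351 - -21798\right) - 1264691\right) = \left(-1065372 + 4 \cdot 2477476\right) \left(\left(-378351 + 21798\right) - 1264691\right) = \left(-1065372 + 9909904\right) \left(-356553 - 1264691\right) = 8844532 \left(-1621244\right) = -14339144437808$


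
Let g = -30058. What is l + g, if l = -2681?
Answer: -32739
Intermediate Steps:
l + g = -2681 - 30058 = -32739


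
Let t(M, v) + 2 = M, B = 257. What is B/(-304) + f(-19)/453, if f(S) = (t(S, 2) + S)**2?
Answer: 369979/137712 ≈ 2.6866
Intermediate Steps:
t(M, v) = -2 + M
f(S) = (-2 + 2*S)**2 (f(S) = ((-2 + S) + S)**2 = (-2 + 2*S)**2)
B/(-304) + f(-19)/453 = 257/(-304) + (4*(-1 - 19)**2)/453 = 257*(-1/304) + (4*(-20)**2)*(1/453) = -257/304 + (4*400)*(1/453) = -257/304 + 1600*(1/453) = -257/304 + 1600/453 = 369979/137712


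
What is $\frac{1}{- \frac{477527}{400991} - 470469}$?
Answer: $- \frac{400991}{188654312306} \approx -2.1255 \cdot 10^{-6}$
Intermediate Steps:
$\frac{1}{- \frac{477527}{400991} - 470469} = \frac{1}{- \frac{188654312306}{400991}} = - \frac{400991}{188654312306}$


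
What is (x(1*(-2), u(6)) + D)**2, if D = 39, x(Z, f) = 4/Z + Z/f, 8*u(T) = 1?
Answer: 441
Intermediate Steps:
u(T) = 1/8 (u(T) = (1/8)*1 = 1/8)
(x(1*(-2), u(6)) + D)**2 = ((4/((1*(-2))) + (1*(-2))/(1/8)) + 39)**2 = ((4/(-2) - 2*8) + 39)**2 = ((4*(-1/2) - 16) + 39)**2 = ((-2 - 16) + 39)**2 = (-18 + 39)**2 = 21**2 = 441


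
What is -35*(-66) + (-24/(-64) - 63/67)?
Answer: 1237857/536 ≈ 2309.4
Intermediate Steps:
-35*(-66) + (-24/(-64) - 63/67) = 2310 + (-24*(-1/64) - 63*1/67) = 2310 + (3/8 - 63/67) = 2310 - 303/536 = 1237857/536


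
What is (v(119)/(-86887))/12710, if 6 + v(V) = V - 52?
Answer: -61/1104333770 ≈ -5.5237e-8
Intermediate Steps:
v(V) = -58 + V (v(V) = -6 + (V - 52) = -6 + (-52 + V) = -58 + V)
(v(119)/(-86887))/12710 = ((-58 + 119)/(-86887))/12710 = (61*(-1/86887))*(1/12710) = -61/86887*1/12710 = -61/1104333770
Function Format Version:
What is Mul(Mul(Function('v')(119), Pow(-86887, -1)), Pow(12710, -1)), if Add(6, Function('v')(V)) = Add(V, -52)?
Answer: Rational(-61, 1104333770) ≈ -5.5237e-8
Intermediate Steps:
Function('v')(V) = Add(-58, V) (Function('v')(V) = Add(-6, Add(V, -52)) = Add(-6, Add(-52, V)) = Add(-58, V))
Mul(Mul(Function('v')(119), Pow(-86887, -1)), Pow(12710, -1)) = Mul(Mul(Add(-58, 119), Pow(-86887, -1)), Pow(12710, -1)) = Mul(Mul(61, Rational(-1, 86887)), Rational(1, 12710)) = Mul(Rational(-61, 86887), Rational(1, 12710)) = Rational(-61, 1104333770)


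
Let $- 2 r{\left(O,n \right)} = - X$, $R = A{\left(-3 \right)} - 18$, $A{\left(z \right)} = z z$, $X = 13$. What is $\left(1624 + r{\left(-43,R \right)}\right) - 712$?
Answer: $\frac{1837}{2} \approx 918.5$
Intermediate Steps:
$A{\left(z \right)} = z^{2}$
$R = -9$ ($R = \left(-3\right)^{2} - 18 = 9 - 18 = -9$)
$r{\left(O,n \right)} = \frac{13}{2}$ ($r{\left(O,n \right)} = - \frac{\left(-1\right) 13}{2} = \left(- \frac{1}{2}\right) \left(-13\right) = \frac{13}{2}$)
$\left(1624 + r{\left(-43,R \right)}\right) - 712 = \left(1624 + \frac{13}{2}\right) - 712 = \frac{3261}{2} - 712 = \frac{1837}{2}$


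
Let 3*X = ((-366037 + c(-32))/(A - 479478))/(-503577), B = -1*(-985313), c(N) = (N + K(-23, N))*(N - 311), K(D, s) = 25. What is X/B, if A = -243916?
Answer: -962/2848685180210919 ≈ -3.3770e-13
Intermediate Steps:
c(N) = (-311 + N)*(25 + N) (c(N) = (N + 25)*(N - 311) = (25 + N)*(-311 + N) = (-311 + N)*(25 + N))
B = 985313
X = -962/2891147463 (X = (((-366037 + (-7775 + (-32)² - 286*(-32)))/(-243916 - 479478))/(-503577))/3 = (((-366037 + (-7775 + 1024 + 9152))/(-723394))*(-1/503577))/3 = (((-366037 + 2401)*(-1/723394))*(-1/503577))/3 = (-363636*(-1/723394)*(-1/503577))/3 = ((25974/51671)*(-1/503577))/3 = (⅓)*(-962/963715821) = -962/2891147463 ≈ -3.3274e-7)
X/B = -962/2891147463/985313 = -962/2891147463*1/985313 = -962/2848685180210919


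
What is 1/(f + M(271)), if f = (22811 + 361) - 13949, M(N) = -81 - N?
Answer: 1/8871 ≈ 0.00011273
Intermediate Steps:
f = 9223 (f = 23172 - 13949 = 9223)
1/(f + M(271)) = 1/(9223 + (-81 - 1*271)) = 1/(9223 + (-81 - 271)) = 1/(9223 - 352) = 1/8871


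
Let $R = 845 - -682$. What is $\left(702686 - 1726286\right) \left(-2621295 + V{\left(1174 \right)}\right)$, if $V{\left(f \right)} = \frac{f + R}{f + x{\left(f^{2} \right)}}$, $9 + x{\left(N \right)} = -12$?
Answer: $\frac{3093677904242400}{1153} \approx 2.6832 \cdot 10^{12}$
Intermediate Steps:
$x{\left(N \right)} = -21$ ($x{\left(N \right)} = -9 - 12 = -21$)
$R = 1527$ ($R = 845 + 682 = 1527$)
$V{\left(f \right)} = \frac{1527 + f}{-21 + f}$ ($V{\left(f \right)} = \frac{f + 1527}{f - 21} = \frac{1527 + f}{-21 + f}$)
$\left(702686 - 1726286\right) \left(-2621295 + V{\left(1174 \right)}\right) = \left(702686 - 1726286\right) \left(-2621295 + \frac{1527 + 1174}{-21 + 1174}\right) = - 1023600 \left(-2621295 + \frac{1}{1153} \cdot 2701\right) = - 1023600 \left(-2621295 + \frac{2701}{1153}\right) = \left(-1023600\right) \left(- \frac{3022350434}{1153}\right) = \frac{3093677904242400}{1153}$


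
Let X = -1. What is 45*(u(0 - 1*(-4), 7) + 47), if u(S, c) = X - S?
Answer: 1890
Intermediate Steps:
u(S, c) = -1 - S
45*(u(0 - 1*(-4), 7) + 47) = 45*((-1 - (0 - 1*(-4))) + 47) = 45*((-1 - (0 + 4)) + 47) = 45*((-1 - 1*4) + 47) = 45*((-1 - 4) + 47) = 45*(-5 + 47) = 45*42 = 1890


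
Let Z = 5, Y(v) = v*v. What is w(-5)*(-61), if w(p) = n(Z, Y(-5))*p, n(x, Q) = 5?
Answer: 1525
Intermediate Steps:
Y(v) = v**2
w(p) = 5*p
w(-5)*(-61) = (5*(-5))*(-61) = -25*(-61) = 1525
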